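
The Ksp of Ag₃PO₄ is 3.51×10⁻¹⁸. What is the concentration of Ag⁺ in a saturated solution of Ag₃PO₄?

5.70×10⁻⁵ M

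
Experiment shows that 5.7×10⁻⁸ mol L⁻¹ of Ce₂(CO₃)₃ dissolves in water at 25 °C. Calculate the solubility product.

Ksp = 6.5×10⁻³⁵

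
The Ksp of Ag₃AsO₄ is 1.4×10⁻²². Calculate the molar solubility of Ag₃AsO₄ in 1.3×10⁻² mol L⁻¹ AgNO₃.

Ag₃AsO₄(s) ⇌ 3 Ag⁺(aq) + AsO₄³⁻(aq)
With Ag⁺ already at 1.3×10⁻² mol L⁻¹ and s small, take [Ag⁺] ≈ 1.3×10⁻² mol L⁻¹ and [AsO₄³⁻] = s.
Ksp = [Ag⁺]^3[AsO₄³⁻] = (1.3×10⁻²)^3s
s = 1.4×10⁻²² / (1.3×10⁻²)^3 = 6.4×10⁻¹⁷
s = 6.4×10⁻¹⁷ mol L⁻¹

6.4×10⁻¹⁷ M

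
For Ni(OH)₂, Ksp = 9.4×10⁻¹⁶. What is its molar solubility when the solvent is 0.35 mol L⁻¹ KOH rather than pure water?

7.7×10⁻¹⁵ M

Ni(OH)₂(s) ⇌ Ni²⁺(aq) + 2 OH⁻(aq)
Let s be the solubility of Ni(OH)₂ here. The common ion gives [OH⁻] ≈ 0.35 mol L⁻¹, and [Ni²⁺] = s.
Ksp = [Ni²⁺][OH⁻]^2 = s(0.35)^2
s = 9.4×10⁻¹⁶ / (0.35)^2 = 7.7×10⁻¹⁵
s = 7.7×10⁻¹⁵ mol L⁻¹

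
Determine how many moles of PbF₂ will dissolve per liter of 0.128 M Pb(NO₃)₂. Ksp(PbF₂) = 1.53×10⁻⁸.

1.73×10⁻⁴ M

PbF₂(s) ⇌ Pb²⁺(aq) + 2 F⁻(aq)
Let s be the solubility of PbF₂ here. The common ion gives [Pb²⁺] ≈ 0.128 M, and [F⁻] = 2s.
Ksp = [Pb²⁺][F⁻]^2 = (0.128)(2s)^2
(2s)^2 = 1.53×10⁻⁸ / (0.128) = 1.20×10⁻⁷
s = 1.73×10⁻⁴ M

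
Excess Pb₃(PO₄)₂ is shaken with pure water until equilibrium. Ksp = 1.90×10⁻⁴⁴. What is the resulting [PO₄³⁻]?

1.41×10⁻⁹ M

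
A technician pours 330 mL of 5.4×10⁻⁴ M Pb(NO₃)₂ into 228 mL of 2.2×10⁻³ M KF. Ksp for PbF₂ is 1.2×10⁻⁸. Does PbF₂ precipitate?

After mixing, V = 330 mL + 228 mL = 558 mL.
[Pb²⁺] = (5.4×10⁻⁴)(330)/558 = 3.2×10⁻⁴ M
[F⁻] = (2.2×10⁻³)(228)/558 = 9.0×10⁻⁴ M
Q = [Pb²⁺][F⁻]^2 = 2.6×10⁻¹⁰
Since Q (2.6×10⁻¹⁰) is less than Ksp (1.2×10⁻⁸), no PbF₂ precipitates.

No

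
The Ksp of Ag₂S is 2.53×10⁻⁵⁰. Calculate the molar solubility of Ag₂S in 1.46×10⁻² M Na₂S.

Ag₂S(s) ⇌ 2 Ag⁺(aq) + S²⁻(aq)
S²⁻ is already present at 1.46×10⁻² M. If s mol/L of Ag₂S dissolves, [Ag⁺] = 2s while [S²⁻] ≈ 1.46×10⁻² M.
Ksp = [Ag⁺]^2[S²⁻] = (2s)^2(1.46×10⁻²)
(2s)^2 = 2.53×10⁻⁵⁰ / (1.46×10⁻²) = 1.73×10⁻⁴⁸
s = 6.58×10⁻²⁵ M

6.58×10⁻²⁵ M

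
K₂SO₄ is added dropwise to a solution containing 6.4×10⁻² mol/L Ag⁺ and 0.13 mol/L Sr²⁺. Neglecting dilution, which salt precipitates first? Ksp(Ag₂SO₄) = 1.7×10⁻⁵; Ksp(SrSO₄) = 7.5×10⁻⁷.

SrSO₄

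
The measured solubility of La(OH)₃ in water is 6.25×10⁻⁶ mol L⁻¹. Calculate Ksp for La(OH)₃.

La(OH)₃(s) ⇌ La³⁺(aq) + 3 OH⁻(aq)
Call the molar solubility s, so that [La³⁺] = s and [OH⁻] = 3s.
Ksp = [La³⁺][OH⁻]^3 = s · (3s)^3 = 27s^4
Ksp = 27 × (6.25×10⁻⁶)^4 = 4.12×10⁻²⁰

Ksp = 4.12×10⁻²⁰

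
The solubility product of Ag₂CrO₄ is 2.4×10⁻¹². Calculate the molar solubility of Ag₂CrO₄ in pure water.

Ag₂CrO₄(s) ⇌ 2 Ag⁺(aq) + CrO₄²⁻(aq)
For each mole of Ag₂CrO₄ that dissolves per liter, [Ag⁺] = 2s and [CrO₄²⁻] = s; let s denote this solubility.
Ksp = [Ag⁺]^2[CrO₄²⁻] = (2s)^2 · s = 4s^3
4s^3 = 2.4×10⁻¹²  ⇒  s^3 = 6.0×10⁻¹³
Taking the 3rd root, s = 8.4×10⁻⁵ mol L⁻¹.

8.4×10⁻⁵ M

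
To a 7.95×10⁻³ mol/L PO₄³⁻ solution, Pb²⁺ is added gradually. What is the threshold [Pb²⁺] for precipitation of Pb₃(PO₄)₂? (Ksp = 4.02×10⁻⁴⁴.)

The threshold for precipitation is Q = Ksp.
Pb₃(PO₄)₂(s) ⇌ 3 Pb²⁺(aq) + 2 PO₄³⁻(aq)
Ksp = [Pb²⁺]^3[PO₄³⁻]^2 = [Pb²⁺]^3(7.95×10⁻³)^2
[Pb²⁺]^3 = 4.02×10⁻⁴⁴ / (7.95×10⁻³)^2 = 6.36×10⁻⁴⁰
[Pb²⁺] = 8.60×10⁻¹⁴ mol/L

8.60×10⁻¹⁴ M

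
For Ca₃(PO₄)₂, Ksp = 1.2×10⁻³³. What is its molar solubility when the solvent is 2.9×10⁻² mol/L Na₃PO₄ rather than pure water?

3.8×10⁻¹¹ M

Ca₃(PO₄)₂(s) ⇌ 3 Ca²⁺(aq) + 2 PO₄³⁻(aq)
PO₄³⁻ is already present at 2.9×10⁻² mol/L. If s mol/L of Ca₃(PO₄)₂ dissolves, [Ca²⁺] = 3s while [PO₄³⁻] ≈ 2.9×10⁻² mol/L.
Ksp = [Ca²⁺]^3[PO₄³⁻]^2 = (3s)^3(2.9×10⁻²)^2
(3s)^3 = 1.2×10⁻³³ / (2.9×10⁻²)^2 = 1.4×10⁻³⁰
s = 3.8×10⁻¹¹ mol/L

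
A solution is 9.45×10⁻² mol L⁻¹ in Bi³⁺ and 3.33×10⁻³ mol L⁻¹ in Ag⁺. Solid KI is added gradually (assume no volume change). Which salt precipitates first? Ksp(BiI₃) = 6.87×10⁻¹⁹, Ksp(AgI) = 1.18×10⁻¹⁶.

Each salt precipitates once Q = Ksp for that salt.
For BiI₃: [I⁻] = (Ksp/[Bi³⁺])^(1/3) = 1.94×10⁻⁶ mol L⁻¹
For AgI: [I⁻] = (Ksp/[Ag⁺]) = 3.54×10⁻¹⁴ mol L⁻¹
AgI requires the lower [I⁻], so it precipitates first.

AgI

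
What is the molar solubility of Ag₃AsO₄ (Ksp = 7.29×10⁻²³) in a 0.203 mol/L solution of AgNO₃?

8.71×10⁻²¹ M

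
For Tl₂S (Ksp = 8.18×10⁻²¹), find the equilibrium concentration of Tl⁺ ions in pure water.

2.54×10⁻⁷ M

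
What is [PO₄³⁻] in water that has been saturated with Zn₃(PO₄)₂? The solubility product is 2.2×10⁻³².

Zn₃(PO₄)₂(s) ⇌ 3 Zn²⁺(aq) + 2 PO₄³⁻(aq)
Call the molar solubility s, so that [Zn²⁺] = 3s and [PO₄³⁻] = 2s.
Ksp = [Zn²⁺]^3[PO₄³⁻]^2 = (3s)^3 · (2s)^2 = 108s^5 = 2.2×10⁻³²
s = 1.8×10⁻⁷ mol/L
[PO₄³⁻] = 2s = 3.7×10⁻⁷ mol/L

3.7×10⁻⁷ M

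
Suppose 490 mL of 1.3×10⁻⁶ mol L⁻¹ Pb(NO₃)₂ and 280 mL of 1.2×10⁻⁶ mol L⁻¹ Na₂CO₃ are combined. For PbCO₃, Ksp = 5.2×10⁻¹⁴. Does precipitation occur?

Total volume after mixing = 490 + 280 = 770 mL.
[Pb²⁺] = (1.3×10⁻⁶)(490)/770 = 8.3×10⁻⁷ mol L⁻¹
[CO₃²⁻] = (1.2×10⁻⁶)(280)/770 = 4.4×10⁻⁷ mol L⁻¹
Q = [Pb²⁺][CO₃²⁻] = 3.6×10⁻¹³
Q = 3.6×10⁻¹³ > Ksp = 5.2×10⁻¹⁴, so the solution is supersaturated and PbCO₃ precipitates.

Yes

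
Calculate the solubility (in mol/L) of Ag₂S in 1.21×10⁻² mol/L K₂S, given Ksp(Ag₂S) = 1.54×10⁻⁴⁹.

Ag₂S(s) ⇌ 2 Ag⁺(aq) + S²⁻(aq)
With S²⁻ already at 1.21×10⁻² mol/L and s small, take [S²⁻] ≈ 1.21×10⁻² mol/L and [Ag⁺] = 2s.
Ksp = [Ag⁺]^2[S²⁻] = (2s)^2(1.21×10⁻²)
(2s)^2 = 1.54×10⁻⁴⁹ / (1.21×10⁻²) = 1.27×10⁻⁴⁷
s = 1.78×10⁻²⁴ mol/L

1.78×10⁻²⁴ M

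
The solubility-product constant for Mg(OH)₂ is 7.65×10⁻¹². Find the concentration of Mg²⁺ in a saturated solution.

Mg(OH)₂(s) ⇌ Mg²⁺(aq) + 2 OH⁻(aq)
Call the molar solubility s, so that [Mg²⁺] = s and [OH⁻] = 2s.
Ksp = [Mg²⁺][OH⁻]^2 = s · (2s)^2 = 4s^3 = 7.65×10⁻¹²
s = 1.24×10⁻⁴ mol L⁻¹
[Mg²⁺] = s = 1.24×10⁻⁴ mol L⁻¹

1.24×10⁻⁴ M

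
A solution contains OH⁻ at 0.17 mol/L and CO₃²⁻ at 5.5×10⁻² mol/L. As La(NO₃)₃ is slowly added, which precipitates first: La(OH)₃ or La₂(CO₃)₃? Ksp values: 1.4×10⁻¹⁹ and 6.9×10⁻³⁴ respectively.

The threshold for precipitation is Q = Ksp.
For La(OH)₃: [La³⁺] = (Ksp/[OH⁻]^3) = 2.8×10⁻¹⁷ mol/L
For La₂(CO₃)₃: [La³⁺] = (Ksp/[CO₃²⁻]^3)^(1/2) = 2.0×10⁻¹⁵ mol/L
The smaller threshold [La³⁺] is reached first, so La(OH)₃ precipitates first.

La(OH)₃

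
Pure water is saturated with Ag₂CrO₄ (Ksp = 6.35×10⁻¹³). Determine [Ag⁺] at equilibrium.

1.08×10⁻⁴ M

Ag₂CrO₄(s) ⇌ 2 Ag⁺(aq) + CrO₄²⁻(aq)
Call the molar solubility s, so that [Ag⁺] = 2s and [CrO₄²⁻] = s.
Ksp = [Ag⁺]^2[CrO₄²⁻] = (2s)^2 · s = 4s^3 = 6.35×10⁻¹³
s = 5.41×10⁻⁵ mol/L
[Ag⁺] = 2s = 1.08×10⁻⁴ mol/L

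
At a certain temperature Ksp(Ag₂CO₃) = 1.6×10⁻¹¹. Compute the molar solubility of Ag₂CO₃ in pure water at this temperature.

1.6×10⁻⁴ M

Ag₂CO₃(s) ⇌ 2 Ag⁺(aq) + CO₃²⁻(aq)
Call the molar solubility s, so that [Ag⁺] = 2s and [CO₃²⁻] = s.
Ksp = [Ag⁺]^2[CO₃²⁻] = (2s)^2 · s = 4s^3
4s^3 = 1.6×10⁻¹¹  ⇒  s^3 = 4.0×10⁻¹²
s = 1.6×10⁻⁴ M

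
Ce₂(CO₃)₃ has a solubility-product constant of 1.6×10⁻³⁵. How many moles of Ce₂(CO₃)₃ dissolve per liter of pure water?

4.3×10⁻⁸ M

Ce₂(CO₃)₃(s) ⇌ 2 Ce³⁺(aq) + 3 CO₃²⁻(aq)
Let s be the molar solubility. Then [Ce³⁺] = 2s and [CO₃²⁻] = 3s.
Ksp = [Ce³⁺]^2[CO₃²⁻]^3 = (2s)^2 · (3s)^3 = 108s^5
108s^5 = 1.6×10⁻³⁵  ⇒  s^5 = 1.5×10⁻³⁷
s = (1.5×10⁻³⁷)^(1/5) = 4.3×10⁻⁸ mol/L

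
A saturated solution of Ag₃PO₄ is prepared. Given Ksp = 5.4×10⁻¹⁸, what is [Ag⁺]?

6.3×10⁻⁵ M

Ag₃PO₄(s) ⇌ 3 Ag⁺(aq) + PO₄³⁻(aq)
If s mol/L of Ag₃PO₄ dissolves, [Ag⁺] = 3s and [PO₄³⁻] = s.
Ksp = [Ag⁺]^3[PO₄³⁻] = (3s)^3 · s = 27s^4 = 5.4×10⁻¹⁸
s = 2.1×10⁻⁵ M
[Ag⁺] = 3s = 6.3×10⁻⁵ M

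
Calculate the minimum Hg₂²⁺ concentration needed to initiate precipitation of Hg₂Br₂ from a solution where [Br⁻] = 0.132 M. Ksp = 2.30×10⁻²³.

The threshold for precipitation is Q = Ksp.
Hg₂Br₂(s) ⇌ Hg₂²⁺(aq) + 2 Br⁻(aq)
Ksp = [Hg₂²⁺][Br⁻]^2 = [Hg₂²⁺](0.132)^2
[Hg₂²⁺] = 2.30×10⁻²³ / (0.132)^2 = 1.32×10⁻²¹
[Hg₂²⁺] = 1.32×10⁻²¹ M

1.32×10⁻²¹ M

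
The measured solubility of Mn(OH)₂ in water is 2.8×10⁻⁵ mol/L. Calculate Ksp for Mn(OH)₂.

Ksp = 8.8×10⁻¹⁴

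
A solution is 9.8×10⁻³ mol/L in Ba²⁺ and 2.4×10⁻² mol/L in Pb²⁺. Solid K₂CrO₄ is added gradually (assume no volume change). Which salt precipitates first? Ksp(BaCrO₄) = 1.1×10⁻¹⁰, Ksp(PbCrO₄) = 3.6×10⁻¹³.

PbCrO₄

Precipitation of each salt begins when its ion product equals Ksp.
For BaCrO₄: [CrO₄²⁻] = (Ksp/[Ba²⁺]) = 1.1×10⁻⁸ mol/L
For PbCrO₄: [CrO₄²⁻] = (Ksp/[Pb²⁺]) = 1.5×10⁻¹¹ mol/L
The smaller threshold [CrO₄²⁻] is reached first, so PbCrO₄ precipitates first.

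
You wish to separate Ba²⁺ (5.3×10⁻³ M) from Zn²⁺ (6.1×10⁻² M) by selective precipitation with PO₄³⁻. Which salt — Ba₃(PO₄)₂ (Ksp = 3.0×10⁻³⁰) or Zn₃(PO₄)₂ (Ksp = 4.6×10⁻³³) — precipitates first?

Zn₃(PO₄)₂

Precipitation begins when Q = Ksp.
For Ba₃(PO₄)₂: [PO₄³⁻] = (Ksp/[Ba²⁺]^3)^(1/2) = 4.5×10⁻¹² M
For Zn₃(PO₄)₂: [PO₄³⁻] = (Ksp/[Zn²⁺]^3)^(1/2) = 4.5×10⁻¹⁵ M
The smaller threshold [PO₄³⁻] is reached first, so Zn₃(PO₄)₂ precipitates first.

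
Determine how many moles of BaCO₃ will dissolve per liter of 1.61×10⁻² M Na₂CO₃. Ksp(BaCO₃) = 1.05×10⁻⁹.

6.52×10⁻⁸ M

BaCO₃(s) ⇌ Ba²⁺(aq) + CO₃²⁻(aq)
Let s be the solubility of BaCO₃ here. The common ion gives [CO₃²⁻] ≈ 1.61×10⁻² M, and [Ba²⁺] = s.
Ksp = [Ba²⁺][CO₃²⁻] = s(1.61×10⁻²)
s = 1.05×10⁻⁹ / (1.61×10⁻²) = 6.52×10⁻⁸
s = 6.52×10⁻⁸ M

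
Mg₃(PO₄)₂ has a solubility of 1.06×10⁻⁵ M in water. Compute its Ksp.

Mg₃(PO₄)₂(s) ⇌ 3 Mg²⁺(aq) + 2 PO₄³⁻(aq)
With molar solubility s: [Mg²⁺] = 3s, [PO₄³⁻] = 2s.
Ksp = [Mg²⁺]^3[PO₄³⁻]^2 = (3s)^3 · (2s)^2 = 108s^5
Ksp = 108 × (1.06×10⁻⁵)^5 = 1.45×10⁻²³

Ksp = 1.45×10⁻²³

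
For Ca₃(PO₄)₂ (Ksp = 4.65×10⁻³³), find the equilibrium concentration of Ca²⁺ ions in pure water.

Ca₃(PO₄)₂(s) ⇌ 3 Ca²⁺(aq) + 2 PO₄³⁻(aq)
With molar solubility s: [Ca²⁺] = 3s, [PO₄³⁻] = 2s.
Ksp = [Ca²⁺]^3[PO₄³⁻]^2 = (3s)^3 · (2s)^2 = 108s^5 = 4.65×10⁻³³
s = 1.34×10⁻⁷ mol/L
[Ca²⁺] = 3s = 4.02×10⁻⁷ mol/L

4.02×10⁻⁷ M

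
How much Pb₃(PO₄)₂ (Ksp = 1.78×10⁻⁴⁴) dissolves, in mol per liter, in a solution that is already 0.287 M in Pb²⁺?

4.34×10⁻²² M

Pb₃(PO₄)₂(s) ⇌ 3 Pb²⁺(aq) + 2 PO₄³⁻(aq)
Let s be the solubility of Pb₃(PO₄)₂ here. The common ion gives [Pb²⁺] ≈ 0.287 M, and [PO₄³⁻] = 2s.
Ksp = [Pb²⁺]^3[PO₄³⁻]^2 = (0.287)^3(2s)^2
(2s)^2 = 1.78×10⁻⁴⁴ / (0.287)^3 = 7.53×10⁻⁴³
s = 4.34×10⁻²² M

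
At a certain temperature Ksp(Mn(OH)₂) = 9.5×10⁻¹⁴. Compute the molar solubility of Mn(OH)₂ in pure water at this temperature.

Mn(OH)₂(s) ⇌ Mn²⁺(aq) + 2 OH⁻(aq)
Let s be the molar solubility. Then [Mn²⁺] = s and [OH⁻] = 2s.
Ksp = [Mn²⁺][OH⁻]^2 = s · (2s)^2 = 4s^3
4s^3 = 9.5×10⁻¹⁴  ⇒  s^3 = 2.4×10⁻¹⁴
s = (2.4×10⁻¹⁴)^(1/3) = 2.9×10⁻⁵ mol L⁻¹

2.9×10⁻⁵ M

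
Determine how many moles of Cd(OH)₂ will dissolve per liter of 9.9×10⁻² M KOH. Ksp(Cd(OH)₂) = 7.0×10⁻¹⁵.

7.1×10⁻¹³ M

Cd(OH)₂(s) ⇌ Cd²⁺(aq) + 2 OH⁻(aq)
OH⁻ is already present at 9.9×10⁻² M. If s mol/L of Cd(OH)₂ dissolves, [Cd²⁺] = s while [OH⁻] ≈ 9.9×10⁻² M.
Ksp = [Cd²⁺][OH⁻]^2 = s(9.9×10⁻²)^2
s = 7.0×10⁻¹⁵ / (9.9×10⁻²)^2 = 7.1×10⁻¹³
s = 7.1×10⁻¹³ M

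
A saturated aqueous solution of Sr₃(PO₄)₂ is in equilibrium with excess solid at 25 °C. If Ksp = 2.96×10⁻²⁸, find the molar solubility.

Sr₃(PO₄)₂(s) ⇌ 3 Sr²⁺(aq) + 2 PO₄³⁻(aq)
If s mol/L of Sr₃(PO₄)₂ dissolves, [Sr²⁺] = 3s and [PO₄³⁻] = 2s.
Ksp = [Sr²⁺]^3[PO₄³⁻]^2 = (3s)^3 · (2s)^2 = 108s^5
108s^5 = 2.96×10⁻²⁸  ⇒  s^5 = 2.74×10⁻³⁰
Taking the 5th root, s = 1.22×10⁻⁶ M.

1.22×10⁻⁶ M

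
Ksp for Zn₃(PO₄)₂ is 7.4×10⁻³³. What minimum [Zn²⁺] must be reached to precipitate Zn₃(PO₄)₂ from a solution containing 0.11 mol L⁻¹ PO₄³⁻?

8.5×10⁻¹¹ M

Precipitation of each salt begins when its ion product equals Ksp.
Zn₃(PO₄)₂(s) ⇌ 3 Zn²⁺(aq) + 2 PO₄³⁻(aq)
Ksp = [Zn²⁺]^3[PO₄³⁻]^2 = [Zn²⁺]^3(0.11)^2
[Zn²⁺]^3 = 7.4×10⁻³³ / (0.11)^2 = 6.1×10⁻³¹
[Zn²⁺] = 8.5×10⁻¹¹ mol L⁻¹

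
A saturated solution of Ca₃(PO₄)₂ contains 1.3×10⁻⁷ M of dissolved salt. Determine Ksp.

Ksp = 4.0×10⁻³³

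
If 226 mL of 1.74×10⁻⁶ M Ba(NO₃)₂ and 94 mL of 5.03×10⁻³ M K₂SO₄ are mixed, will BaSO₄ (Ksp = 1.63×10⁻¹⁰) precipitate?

Yes

Total volume after mixing = 226 + 94 = 320 mL.
[Ba²⁺] = (1.74×10⁻⁶)(226)/320 = 1.23×10⁻⁶ M
[SO₄²⁻] = (5.03×10⁻³)(94)/320 = 1.48×10⁻³ M
Q = [Ba²⁺][SO₄²⁻] = 1.82×10⁻⁹
Since Q (1.82×10⁻⁹) exceeds Ksp (1.63×10⁻¹⁰), BaSO₄ will precipitate.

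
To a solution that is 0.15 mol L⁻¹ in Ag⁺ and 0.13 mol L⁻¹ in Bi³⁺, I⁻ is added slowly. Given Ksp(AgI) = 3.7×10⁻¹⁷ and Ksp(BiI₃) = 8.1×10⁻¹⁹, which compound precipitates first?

Precipitation begins when Q = Ksp.
For AgI: [I⁻] = (Ksp/[Ag⁺]) = 2.5×10⁻¹⁶ mol L⁻¹
For BiI₃: [I⁻] = (Ksp/[Bi³⁺])^(1/3) = 1.8×10⁻⁶ mol L⁻¹
Since AgI needs less I⁻ to reach saturation, it precipitates first.

AgI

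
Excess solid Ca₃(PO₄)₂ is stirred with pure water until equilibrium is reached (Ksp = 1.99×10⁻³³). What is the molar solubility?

Ca₃(PO₄)₂(s) ⇌ 3 Ca²⁺(aq) + 2 PO₄³⁻(aq)
Call the molar solubility s, so that [Ca²⁺] = 3s and [PO₄³⁻] = 2s.
Ksp = [Ca²⁺]^3[PO₄³⁻]^2 = (3s)^3 · (2s)^2 = 108s^5
108s^5 = 1.99×10⁻³³  ⇒  s^5 = 1.84×10⁻³⁵
s = (1.84×10⁻³⁵)^(1/5) = 1.13×10⁻⁷ mol/L

1.13×10⁻⁷ M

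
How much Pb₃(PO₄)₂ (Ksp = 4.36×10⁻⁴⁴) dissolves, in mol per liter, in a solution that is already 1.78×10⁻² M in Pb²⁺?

4.40×10⁻²⁰ M

Pb₃(PO₄)₂(s) ⇌ 3 Pb²⁺(aq) + 2 PO₄³⁻(aq)
The solution already contains Pb²⁺ at 1.78×10⁻² M. Let s be the molar solubility of Pb₃(PO₄)₂.
[Pb²⁺] ≈ 1.78×10⁻² M (common ion dominates); [PO₄³⁻] = 2s.
Ksp = [Pb²⁺]^3[PO₄³⁻]^2 = (1.78×10⁻²)^3(2s)^2
(2s)^2 = 4.36×10⁻⁴⁴ / (1.78×10⁻²)^3 = 7.73×10⁻³⁹
s = 4.40×10⁻²⁰ M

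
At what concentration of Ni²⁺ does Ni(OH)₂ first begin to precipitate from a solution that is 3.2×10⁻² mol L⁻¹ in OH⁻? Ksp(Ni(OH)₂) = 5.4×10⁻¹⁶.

5.3×10⁻¹³ M

Precipitation of each salt begins when its ion product equals Ksp.
Ni(OH)₂(s) ⇌ Ni²⁺(aq) + 2 OH⁻(aq)
Ksp = [Ni²⁺][OH⁻]^2 = [Ni²⁺](3.2×10⁻²)^2
[Ni²⁺] = 5.4×10⁻¹⁶ / (3.2×10⁻²)^2 = 5.3×10⁻¹³
[Ni²⁺] = 5.3×10⁻¹³ mol L⁻¹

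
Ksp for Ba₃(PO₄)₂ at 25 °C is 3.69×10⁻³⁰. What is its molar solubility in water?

Ba₃(PO₄)₂(s) ⇌ 3 Ba²⁺(aq) + 2 PO₄³⁻(aq)
If s mol/L of Ba₃(PO₄)₂ dissolves, [Ba²⁺] = 3s and [PO₄³⁻] = 2s.
Ksp = [Ba²⁺]^3[PO₄³⁻]^2 = (3s)^3 · (2s)^2 = 108s^5
108s^5 = 3.69×10⁻³⁰  ⇒  s^5 = 3.42×10⁻³²
s = (3.42×10⁻³²)^(1/5) = 5.09×10⁻⁷ M

5.09×10⁻⁷ M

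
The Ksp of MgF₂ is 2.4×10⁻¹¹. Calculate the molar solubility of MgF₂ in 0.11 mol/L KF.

2.0×10⁻⁹ M

MgF₂(s) ⇌ Mg²⁺(aq) + 2 F⁻(aq)
The solution already contains F⁻ at 0.11 mol/L. Let s be the molar solubility of MgF₂.
[F⁻] ≈ 0.11 mol/L (common ion dominates); [Mg²⁺] = s.
Ksp = [Mg²⁺][F⁻]^2 = s(0.11)^2
s = 2.4×10⁻¹¹ / (0.11)^2 = 2.0×10⁻⁹
s = 2.0×10⁻⁹ mol/L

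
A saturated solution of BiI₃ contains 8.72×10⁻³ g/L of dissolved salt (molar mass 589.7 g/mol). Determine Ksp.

Molar solubility s = (8.72×10⁻³ g/L) / (589.7 g/mol) = 1.4787×10⁻⁵ mol/L
BiI₃(s) ⇌ Bi³⁺(aq) + 3 I⁻(aq)
If s mol/L of BiI₃ dissolves, [Bi³⁺] = s and [I⁻] = 3s.
Ksp = [Bi³⁺][I⁻]^3 = s · (3s)^3 = 27s^4
Ksp = 27 × (1.4787×10⁻⁵)^4 = 1.29×10⁻¹⁸

Ksp = 1.29×10⁻¹⁸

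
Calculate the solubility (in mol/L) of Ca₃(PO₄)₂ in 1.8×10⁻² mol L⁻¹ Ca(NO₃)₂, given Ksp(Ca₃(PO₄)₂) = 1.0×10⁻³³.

6.5×10⁻¹⁵ M

Ca₃(PO₄)₂(s) ⇌ 3 Ca²⁺(aq) + 2 PO₄³⁻(aq)
Let s be the solubility of Ca₃(PO₄)₂ here. The common ion gives [Ca²⁺] ≈ 1.8×10⁻² mol L⁻¹, and [PO₄³⁻] = 2s.
Ksp = [Ca²⁺]^3[PO₄³⁻]^2 = (1.8×10⁻²)^3(2s)^2
(2s)^2 = 1.0×10⁻³³ / (1.8×10⁻²)^3 = 1.7×10⁻²⁸
s = 6.5×10⁻¹⁵ mol L⁻¹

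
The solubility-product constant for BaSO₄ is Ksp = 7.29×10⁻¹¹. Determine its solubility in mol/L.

BaSO₄(s) ⇌ Ba²⁺(aq) + SO₄²⁻(aq)
Let s be the molar solubility. Then [Ba²⁺] = s and [SO₄²⁻] = s.
Ksp = [Ba²⁺][SO₄²⁻] = s · s = s^2
s^2 = 7.29×10⁻¹¹
s = 8.54×10⁻⁶ mol L⁻¹

8.54×10⁻⁶ M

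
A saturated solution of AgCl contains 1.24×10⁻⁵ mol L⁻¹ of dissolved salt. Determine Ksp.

AgCl(s) ⇌ Ag⁺(aq) + Cl⁻(aq)
For each mole of AgCl that dissolves per liter, [Ag⁺] = s and [Cl⁻] = s; let s denote this solubility.
Ksp = [Ag⁺][Cl⁻] = s · s = s^2
Ksp = (1.24×10⁻⁵)^2 = 1.54×10⁻¹⁰

Ksp = 1.54×10⁻¹⁰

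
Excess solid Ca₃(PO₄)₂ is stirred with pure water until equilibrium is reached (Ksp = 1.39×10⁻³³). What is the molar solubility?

Ca₃(PO₄)₂(s) ⇌ 3 Ca²⁺(aq) + 2 PO₄³⁻(aq)
With molar solubility s: [Ca²⁺] = 3s, [PO₄³⁻] = 2s.
Ksp = [Ca²⁺]^3[PO₄³⁻]^2 = (3s)^3 · (2s)^2 = 108s^5
108s^5 = 1.39×10⁻³³  ⇒  s^5 = 1.29×10⁻³⁵
Taking the 5th root, s = 1.05×10⁻⁷ mol/L.

1.05×10⁻⁷ M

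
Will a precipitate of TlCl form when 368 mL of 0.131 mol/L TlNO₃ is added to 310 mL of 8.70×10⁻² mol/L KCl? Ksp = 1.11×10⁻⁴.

Yes

Total volume after mixing = 368 + 310 = 678 mL.
[Tl⁺] = (0.131)(368)/678 = 7.11×10⁻² mol/L
[Cl⁻] = (8.70×10⁻²)(310)/678 = 3.98×10⁻² mol/L
Q = [Tl⁺][Cl⁻] = 2.83×10⁻³
Since Q (2.83×10⁻³) exceeds Ksp (1.11×10⁻⁴), TlCl will precipitate.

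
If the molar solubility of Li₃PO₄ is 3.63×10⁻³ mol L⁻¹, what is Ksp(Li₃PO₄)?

Ksp = 4.69×10⁻⁹

Li₃PO₄(s) ⇌ 3 Li⁺(aq) + PO₄³⁻(aq)
If s mol/L of Li₃PO₄ dissolves, [Li⁺] = 3s and [PO₄³⁻] = s.
Ksp = [Li⁺]^3[PO₄³⁻] = (3s)^3 · s = 27s^4
Ksp = 27 × (3.63×10⁻³)^4 = 4.69×10⁻⁹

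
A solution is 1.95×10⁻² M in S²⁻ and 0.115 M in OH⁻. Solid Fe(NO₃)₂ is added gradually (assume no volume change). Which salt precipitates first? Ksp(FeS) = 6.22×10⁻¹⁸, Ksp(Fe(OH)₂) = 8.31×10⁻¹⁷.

The threshold for precipitation is Q = Ksp.
For FeS: [Fe²⁺] = (Ksp/[S²⁻]) = 3.19×10⁻¹⁶ M
For Fe(OH)₂: [Fe²⁺] = (Ksp/[OH⁻]^2) = 6.28×10⁻¹⁵ M
The smaller threshold [Fe²⁺] is reached first, so FeS precipitates first.

FeS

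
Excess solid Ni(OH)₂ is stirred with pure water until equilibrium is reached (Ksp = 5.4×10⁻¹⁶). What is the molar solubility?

5.1×10⁻⁶ M

Ni(OH)₂(s) ⇌ Ni²⁺(aq) + 2 OH⁻(aq)
With molar solubility s: [Ni²⁺] = s, [OH⁻] = 2s.
Ksp = [Ni²⁺][OH⁻]^2 = s · (2s)^2 = 4s^3
4s^3 = 5.4×10⁻¹⁶  ⇒  s^3 = 1.4×10⁻¹⁶
s = 5.1×10⁻⁶ mol/L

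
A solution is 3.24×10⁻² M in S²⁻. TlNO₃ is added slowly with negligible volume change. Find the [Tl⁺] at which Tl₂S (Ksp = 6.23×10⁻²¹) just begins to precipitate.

The threshold for precipitation is Q = Ksp.
Tl₂S(s) ⇌ 2 Tl⁺(aq) + S²⁻(aq)
Ksp = [Tl⁺]^2[S²⁻] = [Tl⁺]^2(3.24×10⁻²)
[Tl⁺]^2 = 6.23×10⁻²¹ / (3.24×10⁻²) = 1.92×10⁻¹⁹
[Tl⁺] = 4.39×10⁻¹⁰ M

4.39×10⁻¹⁰ M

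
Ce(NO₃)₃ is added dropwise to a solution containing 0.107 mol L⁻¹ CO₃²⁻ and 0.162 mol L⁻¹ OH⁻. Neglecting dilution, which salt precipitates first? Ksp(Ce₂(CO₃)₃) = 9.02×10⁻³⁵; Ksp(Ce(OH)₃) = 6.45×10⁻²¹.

Precipitation of each salt begins when its ion product equals Ksp.
For Ce₂(CO₃)₃: [Ce³⁺] = (Ksp/[CO₃²⁻]^3)^(1/2) = 2.71×10⁻¹⁶ mol L⁻¹
For Ce(OH)₃: [Ce³⁺] = (Ksp/[OH⁻]^3) = 1.52×10⁻¹⁸ mol L⁻¹
Ce(OH)₃ requires the lower [Ce³⁺], so it precipitates first.

Ce(OH)₃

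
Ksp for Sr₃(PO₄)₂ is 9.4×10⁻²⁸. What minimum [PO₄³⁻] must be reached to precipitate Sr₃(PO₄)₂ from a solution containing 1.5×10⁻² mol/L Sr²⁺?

1.7×10⁻¹¹ M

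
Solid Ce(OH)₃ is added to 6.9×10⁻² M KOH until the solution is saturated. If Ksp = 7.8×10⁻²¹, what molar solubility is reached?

2.4×10⁻¹⁷ M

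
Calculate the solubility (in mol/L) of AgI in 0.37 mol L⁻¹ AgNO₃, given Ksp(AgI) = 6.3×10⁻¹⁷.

1.7×10⁻¹⁶ M

AgI(s) ⇌ Ag⁺(aq) + I⁻(aq)
With Ag⁺ already at 0.37 mol L⁻¹ and s small, take [Ag⁺] ≈ 0.37 mol L⁻¹ and [I⁻] = s.
Ksp = [Ag⁺][I⁻] = (0.37)s
s = 6.3×10⁻¹⁷ / (0.37) = 1.7×10⁻¹⁶
s = 1.7×10⁻¹⁶ mol L⁻¹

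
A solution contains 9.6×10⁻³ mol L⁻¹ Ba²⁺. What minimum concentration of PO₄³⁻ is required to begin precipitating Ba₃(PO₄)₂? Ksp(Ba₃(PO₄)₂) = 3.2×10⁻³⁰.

Precipitation of each salt begins when its ion product equals Ksp.
Ba₃(PO₄)₂(s) ⇌ 3 Ba²⁺(aq) + 2 PO₄³⁻(aq)
Ksp = [Ba²⁺]^3[PO₄³⁻]^2 = [PO₄³⁻]^2(9.6×10⁻³)^3
[PO₄³⁻]^2 = 3.2×10⁻³⁰ / (9.6×10⁻³)^3 = 3.6×10⁻²⁴
[PO₄³⁻] = 1.9×10⁻¹² mol L⁻¹

1.9×10⁻¹² M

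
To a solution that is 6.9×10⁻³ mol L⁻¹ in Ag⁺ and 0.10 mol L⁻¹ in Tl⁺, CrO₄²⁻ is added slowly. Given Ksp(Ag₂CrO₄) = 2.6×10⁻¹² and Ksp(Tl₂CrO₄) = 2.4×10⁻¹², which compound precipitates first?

Precipitation begins when Q = Ksp.
For Ag₂CrO₄: [CrO₄²⁻] = (Ksp/[Ag⁺]^2) = 5.5×10⁻⁸ mol L⁻¹
For Tl₂CrO₄: [CrO₄²⁻] = (Ksp/[Tl⁺]^2) = 2.4×10⁻¹⁰ mol L⁻¹
Tl₂CrO₄ requires the lower [CrO₄²⁻], so it precipitates first.

Tl₂CrO₄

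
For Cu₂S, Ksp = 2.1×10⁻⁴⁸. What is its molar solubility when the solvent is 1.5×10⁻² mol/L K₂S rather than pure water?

5.9×10⁻²⁴ M

Cu₂S(s) ⇌ 2 Cu⁺(aq) + S²⁻(aq)
Let s be the solubility of Cu₂S here. The common ion gives [S²⁻] ≈ 1.5×10⁻² mol/L, and [Cu⁺] = 2s.
Ksp = [Cu⁺]^2[S²⁻] = (2s)^2(1.5×10⁻²)
(2s)^2 = 2.1×10⁻⁴⁸ / (1.5×10⁻²) = 1.4×10⁻⁴⁶
s = 5.9×10⁻²⁴ mol/L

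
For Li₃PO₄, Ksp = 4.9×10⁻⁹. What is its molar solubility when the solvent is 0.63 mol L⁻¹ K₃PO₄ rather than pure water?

Li₃PO₄(s) ⇌ 3 Li⁺(aq) + PO₄³⁻(aq)
PO₄³⁻ is already present at 0.63 mol L⁻¹. If s mol/L of Li₃PO₄ dissolves, [Li⁺] = 3s while [PO₄³⁻] ≈ 0.63 mol L⁻¹.
Ksp = [Li⁺]^3[PO₄³⁻] = (3s)^3(0.63)
(3s)^3 = 4.9×10⁻⁹ / (0.63) = 7.8×10⁻⁹
s = 6.6×10⁻⁴ mol L⁻¹

6.6×10⁻⁴ M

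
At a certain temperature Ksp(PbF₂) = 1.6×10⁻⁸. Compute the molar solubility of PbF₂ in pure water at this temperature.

PbF₂(s) ⇌ Pb²⁺(aq) + 2 F⁻(aq)
Let s be the molar solubility. Then [Pb²⁺] = s and [F⁻] = 2s.
Ksp = [Pb²⁺][F⁻]^2 = s · (2s)^2 = 4s^3
4s^3 = 1.6×10⁻⁸  ⇒  s^3 = 4.0×10⁻⁹
Taking the 3rd root, s = 1.6×10⁻³ M.

1.6×10⁻³ M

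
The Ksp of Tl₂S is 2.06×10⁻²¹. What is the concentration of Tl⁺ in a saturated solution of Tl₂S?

Tl₂S(s) ⇌ 2 Tl⁺(aq) + S²⁻(aq)
Let s be the molar solubility. Then [Tl⁺] = 2s and [S²⁻] = s.
Ksp = [Tl⁺]^2[S²⁻] = (2s)^2 · s = 4s^3 = 2.06×10⁻²¹
s = 8.02×10⁻⁸ M
[Tl⁺] = 2s = 1.60×10⁻⁷ M

1.60×10⁻⁷ M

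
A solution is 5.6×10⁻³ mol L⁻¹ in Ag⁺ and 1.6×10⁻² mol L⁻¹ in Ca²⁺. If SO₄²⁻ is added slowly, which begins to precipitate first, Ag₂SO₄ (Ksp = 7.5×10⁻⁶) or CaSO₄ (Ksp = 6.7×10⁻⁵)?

Precipitation begins when Q = Ksp.
For Ag₂SO₄: [SO₄²⁻] = (Ksp/[Ag⁺]^2) = 0.24 mol L⁻¹
For CaSO₄: [SO₄²⁻] = (Ksp/[Ca²⁺]) = 4.2×10⁻³ mol L⁻¹
Since CaSO₄ needs less SO₄²⁻ to reach saturation, it precipitates first.

CaSO₄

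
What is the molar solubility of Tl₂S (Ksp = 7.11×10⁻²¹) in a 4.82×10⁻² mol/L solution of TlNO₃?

Tl₂S(s) ⇌ 2 Tl⁺(aq) + S²⁻(aq)
Let s be the solubility of Tl₂S here. The common ion gives [Tl⁺] ≈ 4.82×10⁻² mol/L, and [S²⁻] = s.
Ksp = [Tl⁺]^2[S²⁻] = (4.82×10⁻²)^2s
s = 7.11×10⁻²¹ / (4.82×10⁻²)^2 = 3.06×10⁻¹⁸
s = 3.06×10⁻¹⁸ mol/L

3.06×10⁻¹⁸ M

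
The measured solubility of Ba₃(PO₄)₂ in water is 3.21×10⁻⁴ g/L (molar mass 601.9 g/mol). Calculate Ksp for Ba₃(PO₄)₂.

s = (3.21×10⁻⁴ g L⁻¹)/(601.9 g mol⁻¹) = 5.3331×10⁻⁷ M
Ba₃(PO₄)₂(s) ⇌ 3 Ba²⁺(aq) + 2 PO₄³⁻(aq)
With molar solubility s: [Ba²⁺] = 3s, [PO₄³⁻] = 2s.
Ksp = [Ba²⁺]^3[PO₄³⁻]^2 = (3s)^3 · (2s)^2 = 108s^5
Ksp = 108 × (5.3331×10⁻⁷)^5 = 4.66×10⁻³⁰

Ksp = 4.66×10⁻³⁰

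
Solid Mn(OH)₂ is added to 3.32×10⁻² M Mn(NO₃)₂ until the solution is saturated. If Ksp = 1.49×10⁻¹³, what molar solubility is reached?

1.06×10⁻⁶ M

Mn(OH)₂(s) ⇌ Mn²⁺(aq) + 2 OH⁻(aq)
Mn²⁺ is already present at 3.32×10⁻² M. If s mol/L of Mn(OH)₂ dissolves, [OH⁻] = 2s while [Mn²⁺] ≈ 3.32×10⁻² M.
Ksp = [Mn²⁺][OH⁻]^2 = (3.32×10⁻²)(2s)^2
(2s)^2 = 1.49×10⁻¹³ / (3.32×10⁻²) = 4.49×10⁻¹²
s = 1.06×10⁻⁶ M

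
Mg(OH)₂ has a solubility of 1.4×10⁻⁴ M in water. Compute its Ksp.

Mg(OH)₂(s) ⇌ Mg²⁺(aq) + 2 OH⁻(aq)
With molar solubility s: [Mg²⁺] = s, [OH⁻] = 2s.
Ksp = [Mg²⁺][OH⁻]^2 = s · (2s)^2 = 4s^3
Ksp = 4 × (1.4×10⁻⁴)^3 = 1.1×10⁻¹¹

Ksp = 1.1×10⁻¹¹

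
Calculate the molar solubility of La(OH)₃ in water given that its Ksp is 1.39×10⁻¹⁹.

8.47×10⁻⁶ M

La(OH)₃(s) ⇌ La³⁺(aq) + 3 OH⁻(aq)
Call the molar solubility s, so that [La³⁺] = s and [OH⁻] = 3s.
Ksp = [La³⁺][OH⁻]^3 = s · (3s)^3 = 27s^4
27s^4 = 1.39×10⁻¹⁹  ⇒  s^4 = 5.15×10⁻²¹
s = (5.15×10⁻²¹)^(1/4) = 8.47×10⁻⁶ mol/L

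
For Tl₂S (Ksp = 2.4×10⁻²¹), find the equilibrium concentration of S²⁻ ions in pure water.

Tl₂S(s) ⇌ 2 Tl⁺(aq) + S²⁻(aq)
For each mole of Tl₂S that dissolves per liter, [Tl⁺] = 2s and [S²⁻] = s; let s denote this solubility.
Ksp = [Tl⁺]^2[S²⁻] = (2s)^2 · s = 4s^3 = 2.4×10⁻²¹
s = 8.4×10⁻⁸ mol L⁻¹
[S²⁻] = s = 8.4×10⁻⁸ mol L⁻¹

8.4×10⁻⁸ M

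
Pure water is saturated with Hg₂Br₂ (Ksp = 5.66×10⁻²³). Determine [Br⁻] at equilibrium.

Hg₂Br₂(s) ⇌ Hg₂²⁺(aq) + 2 Br⁻(aq)
For each mole of Hg₂Br₂ that dissolves per liter, [Hg₂²⁺] = s and [Br⁻] = 2s; let s denote this solubility.
Ksp = [Hg₂²⁺][Br⁻]^2 = s · (2s)^2 = 4s^3 = 5.66×10⁻²³
s = 2.42×10⁻⁸ mol L⁻¹
[Br⁻] = 2s = 4.84×10⁻⁸ mol L⁻¹

4.84×10⁻⁸ M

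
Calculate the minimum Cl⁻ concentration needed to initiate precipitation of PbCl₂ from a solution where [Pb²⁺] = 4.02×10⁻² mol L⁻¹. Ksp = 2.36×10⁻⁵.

The threshold for precipitation is Q = Ksp.
PbCl₂(s) ⇌ Pb²⁺(aq) + 2 Cl⁻(aq)
Ksp = [Pb²⁺][Cl⁻]^2 = [Cl⁻]^2(4.02×10⁻²)
[Cl⁻]^2 = 2.36×10⁻⁵ / (4.02×10⁻²) = 5.87×10⁻⁴
[Cl⁻] = 2.42×10⁻² mol L⁻¹

2.42×10⁻² M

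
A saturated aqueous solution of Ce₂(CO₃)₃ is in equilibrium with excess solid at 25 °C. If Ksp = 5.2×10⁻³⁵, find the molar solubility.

5.5×10⁻⁸ M

Ce₂(CO₃)₃(s) ⇌ 2 Ce³⁺(aq) + 3 CO₃²⁻(aq)
For each mole of Ce₂(CO₃)₃ that dissolves per liter, [Ce³⁺] = 2s and [CO₃²⁻] = 3s; let s denote this solubility.
Ksp = [Ce³⁺]^2[CO₃²⁻]^3 = (2s)^2 · (3s)^3 = 108s^5
108s^5 = 5.2×10⁻³⁵  ⇒  s^5 = 4.8×10⁻³⁷
s = 5.5×10⁻⁸ M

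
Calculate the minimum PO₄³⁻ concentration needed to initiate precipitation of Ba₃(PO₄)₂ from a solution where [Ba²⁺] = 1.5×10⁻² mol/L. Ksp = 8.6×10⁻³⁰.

1.6×10⁻¹² M

Precipitation of each salt begins when its ion product equals Ksp.
Ba₃(PO₄)₂(s) ⇌ 3 Ba²⁺(aq) + 2 PO₄³⁻(aq)
Ksp = [Ba²⁺]^3[PO₄³⁻]^2 = [PO₄³⁻]^2(1.5×10⁻²)^3
[PO₄³⁻]^2 = 8.6×10⁻³⁰ / (1.5×10⁻²)^3 = 2.5×10⁻²⁴
[PO₄³⁻] = 1.6×10⁻¹² mol/L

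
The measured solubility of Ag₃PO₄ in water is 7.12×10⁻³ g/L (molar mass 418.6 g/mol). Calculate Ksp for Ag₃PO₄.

Ksp = 2.26×10⁻¹⁸

Convert to molarity: s = 7.12×10⁻³ / 418.6 = 1.7009×10⁻⁵ mol/L
Ag₃PO₄(s) ⇌ 3 Ag⁺(aq) + PO₄³⁻(aq)
Call the molar solubility s, so that [Ag⁺] = 3s and [PO₄³⁻] = s.
Ksp = [Ag⁺]^3[PO₄³⁻] = (3s)^3 · s = 27s^4
Ksp = 27 × (1.7009×10⁻⁵)^4 = 2.26×10⁻¹⁸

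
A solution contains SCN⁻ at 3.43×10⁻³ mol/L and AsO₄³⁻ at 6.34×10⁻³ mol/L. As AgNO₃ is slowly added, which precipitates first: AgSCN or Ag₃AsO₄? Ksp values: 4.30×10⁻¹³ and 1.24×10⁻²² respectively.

AgSCN

A salt starts to precipitate once the ion product Q reaches its Ksp.
For AgSCN: [Ag⁺] = (Ksp/[SCN⁻]) = 1.25×10⁻¹⁰ mol/L
For Ag₃AsO₄: [Ag⁺] = (Ksp/[AsO₄³⁻])^(1/3) = 2.69×10⁻⁷ mol/L
The smaller threshold [Ag⁺] is reached first, so AgSCN precipitates first.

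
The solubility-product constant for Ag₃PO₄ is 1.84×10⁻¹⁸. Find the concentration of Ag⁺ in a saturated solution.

4.85×10⁻⁵ M

Ag₃PO₄(s) ⇌ 3 Ag⁺(aq) + PO₄³⁻(aq)
Let s be the molar solubility. Then [Ag⁺] = 3s and [PO₄³⁻] = s.
Ksp = [Ag⁺]^3[PO₄³⁻] = (3s)^3 · s = 27s^4 = 1.84×10⁻¹⁸
s = 1.62×10⁻⁵ mol/L
[Ag⁺] = 3s = 4.85×10⁻⁵ mol/L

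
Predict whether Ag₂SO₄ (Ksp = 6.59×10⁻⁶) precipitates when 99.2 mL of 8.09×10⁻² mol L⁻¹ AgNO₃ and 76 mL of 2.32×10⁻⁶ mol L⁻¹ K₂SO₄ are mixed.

No

The combined volume is 175.2 mL.
[Ag⁺] = (8.09×10⁻²)(99.2)/175.2 = 4.58×10⁻² mol L⁻¹
[SO₄²⁻] = (2.32×10⁻⁶)(76)/175.2 = 1.01×10⁻⁶ mol L⁻¹
Q = [Ag⁺]^2[SO₄²⁻] = 2.11×10⁻⁹
Since Q (2.11×10⁻⁹) is less than Ksp (6.59×10⁻⁶), no Ag₂SO₄ precipitates.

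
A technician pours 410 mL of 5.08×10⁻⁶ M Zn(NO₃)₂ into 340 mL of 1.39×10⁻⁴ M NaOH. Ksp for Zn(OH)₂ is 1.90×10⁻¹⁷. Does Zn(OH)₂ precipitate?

Yes

Total volume after mixing = 410 + 340 = 750 mL.
[Zn²⁺] = (5.08×10⁻⁶)(410)/750 = 2.78×10⁻⁶ M
[OH⁻] = (1.39×10⁻⁴)(340)/750 = 6.30×10⁻⁵ M
Q = [Zn²⁺][OH⁻]^2 = 1.10×10⁻¹⁴
Since Q (1.10×10⁻¹⁴) exceeds Ksp (1.90×10⁻¹⁷), Zn(OH)₂ will precipitate.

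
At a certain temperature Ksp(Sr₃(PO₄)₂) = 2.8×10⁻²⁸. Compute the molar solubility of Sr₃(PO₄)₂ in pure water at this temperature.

Sr₃(PO₄)₂(s) ⇌ 3 Sr²⁺(aq) + 2 PO₄³⁻(aq)
For each mole of Sr₃(PO₄)₂ that dissolves per liter, [Sr²⁺] = 3s and [PO₄³⁻] = 2s; let s denote this solubility.
Ksp = [Sr²⁺]^3[PO₄³⁻]^2 = (3s)^3 · (2s)^2 = 108s^5
108s^5 = 2.8×10⁻²⁸  ⇒  s^5 = 2.6×10⁻³⁰
s = (2.6×10⁻³⁰)^(1/5) = 1.2×10⁻⁶ M

1.2×10⁻⁶ M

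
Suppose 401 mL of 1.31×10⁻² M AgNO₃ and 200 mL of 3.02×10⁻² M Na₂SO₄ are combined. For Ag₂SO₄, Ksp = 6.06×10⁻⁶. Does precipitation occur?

The combined volume is 601 mL.
[Ag⁺] = (1.31×10⁻²)(401)/601 = 8.74×10⁻³ M
[SO₄²⁻] = (3.02×10⁻²)(200)/601 = 1.00×10⁻² M
Q = [Ag⁺]^2[SO₄²⁻] = 7.68×10⁻⁷
Q < Ksp (7.68×10⁻⁷ vs 6.06×10⁻⁶); the solution remains unsaturated and no precipitate forms.

No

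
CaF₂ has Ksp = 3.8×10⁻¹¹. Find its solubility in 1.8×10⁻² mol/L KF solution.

CaF₂(s) ⇌ Ca²⁺(aq) + 2 F⁻(aq)
With F⁻ already at 1.8×10⁻² mol/L and s small, take [F⁻] ≈ 1.8×10⁻² mol/L and [Ca²⁺] = s.
Ksp = [Ca²⁺][F⁻]^2 = s(1.8×10⁻²)^2
s = 3.8×10⁻¹¹ / (1.8×10⁻²)^2 = 1.2×10⁻⁷
s = 1.2×10⁻⁷ mol/L

1.2×10⁻⁷ M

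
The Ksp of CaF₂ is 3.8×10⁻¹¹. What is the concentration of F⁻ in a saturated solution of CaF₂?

CaF₂(s) ⇌ Ca²⁺(aq) + 2 F⁻(aq)
For each mole of CaF₂ that dissolves per liter, [Ca²⁺] = s and [F⁻] = 2s; let s denote this solubility.
Ksp = [Ca²⁺][F⁻]^2 = s · (2s)^2 = 4s^3 = 3.8×10⁻¹¹
s = 2.1×10⁻⁴ M
[F⁻] = 2s = 4.2×10⁻⁴ M

4.2×10⁻⁴ M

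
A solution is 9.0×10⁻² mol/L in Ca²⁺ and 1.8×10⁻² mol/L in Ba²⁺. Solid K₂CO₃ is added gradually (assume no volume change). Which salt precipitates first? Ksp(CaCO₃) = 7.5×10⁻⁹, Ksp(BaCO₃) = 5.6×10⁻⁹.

A salt starts to precipitate once the ion product Q reaches its Ksp.
For CaCO₃: [CO₃²⁻] = (Ksp/[Ca²⁺]) = 8.3×10⁻⁸ mol/L
For BaCO₃: [CO₃²⁻] = (Ksp/[Ba²⁺]) = 3.1×10⁻⁷ mol/L
Since CaCO₃ needs less CO₃²⁻ to reach saturation, it precipitates first.

CaCO₃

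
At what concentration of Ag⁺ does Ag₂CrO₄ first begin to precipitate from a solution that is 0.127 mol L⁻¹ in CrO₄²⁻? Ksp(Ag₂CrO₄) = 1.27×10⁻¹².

3.16×10⁻⁶ M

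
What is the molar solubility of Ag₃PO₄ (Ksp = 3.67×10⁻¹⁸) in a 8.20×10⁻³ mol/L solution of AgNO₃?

Ag₃PO₄(s) ⇌ 3 Ag⁺(aq) + PO₄³⁻(aq)
With Ag⁺ already at 8.20×10⁻³ mol/L and s small, take [Ag⁺] ≈ 8.20×10⁻³ mol/L and [PO₄³⁻] = s.
Ksp = [Ag⁺]^3[PO₄³⁻] = (8.20×10⁻³)^3s
s = 3.67×10⁻¹⁸ / (8.20×10⁻³)^3 = 6.66×10⁻¹²
s = 6.66×10⁻¹² mol/L

6.66×10⁻¹² M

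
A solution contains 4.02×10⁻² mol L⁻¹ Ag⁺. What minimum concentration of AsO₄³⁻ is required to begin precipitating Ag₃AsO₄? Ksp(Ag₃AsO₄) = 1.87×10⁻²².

2.88×10⁻¹⁸ M

Precipitation of each salt begins when its ion product equals Ksp.
Ag₃AsO₄(s) ⇌ 3 Ag⁺(aq) + AsO₄³⁻(aq)
Ksp = [Ag⁺]^3[AsO₄³⁻] = [AsO₄³⁻](4.02×10⁻²)^3
[AsO₄³⁻] = 1.87×10⁻²² / (4.02×10⁻²)^3 = 2.88×10⁻¹⁸
[AsO₄³⁻] = 2.88×10⁻¹⁸ mol L⁻¹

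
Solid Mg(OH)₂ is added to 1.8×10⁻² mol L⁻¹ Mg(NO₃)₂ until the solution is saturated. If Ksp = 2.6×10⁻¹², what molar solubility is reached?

Mg(OH)₂(s) ⇌ Mg²⁺(aq) + 2 OH⁻(aq)
With Mg²⁺ already at 1.8×10⁻² mol L⁻¹ and s small, take [Mg²⁺] ≈ 1.8×10⁻² mol L⁻¹ and [OH⁻] = 2s.
Ksp = [Mg²⁺][OH⁻]^2 = (1.8×10⁻²)(2s)^2
(2s)^2 = 2.6×10⁻¹² / (1.8×10⁻²) = 1.4×10⁻¹⁰
s = 6.0×10⁻⁶ mol L⁻¹

6.0×10⁻⁶ M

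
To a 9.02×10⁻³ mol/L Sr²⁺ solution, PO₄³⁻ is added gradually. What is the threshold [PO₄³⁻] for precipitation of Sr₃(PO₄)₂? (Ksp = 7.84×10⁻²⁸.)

A salt starts to precipitate once the ion product Q reaches its Ksp.
Sr₃(PO₄)₂(s) ⇌ 3 Sr²⁺(aq) + 2 PO₄³⁻(aq)
Ksp = [Sr²⁺]^3[PO₄³⁻]^2 = [PO₄³⁻]^2(9.02×10⁻³)^3
[PO₄³⁻]^2 = 7.84×10⁻²⁸ / (9.02×10⁻³)^3 = 1.07×10⁻²¹
[PO₄³⁻] = 3.27×10⁻¹¹ mol/L

3.27×10⁻¹¹ M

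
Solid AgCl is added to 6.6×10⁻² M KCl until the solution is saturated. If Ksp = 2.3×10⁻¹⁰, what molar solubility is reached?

AgCl(s) ⇌ Ag⁺(aq) + Cl⁻(aq)
Let s be the solubility of AgCl here. The common ion gives [Cl⁻] ≈ 6.6×10⁻² M, and [Ag⁺] = s.
Ksp = [Ag⁺][Cl⁻] = s(6.6×10⁻²)
s = 2.3×10⁻¹⁰ / (6.6×10⁻²) = 3.5×10⁻⁹
s = 3.5×10⁻⁹ M

3.5×10⁻⁹ M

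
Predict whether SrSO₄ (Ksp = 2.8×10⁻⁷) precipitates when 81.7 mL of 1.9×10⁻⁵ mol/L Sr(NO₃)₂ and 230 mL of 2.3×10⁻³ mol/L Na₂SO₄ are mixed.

After mixing, V = 81.7 mL + 230 mL = 311.7 mL.
[Sr²⁺] = (1.9×10⁻⁵)(81.7)/311.7 = 5.0×10⁻⁶ mol/L
[SO₄²⁻] = (2.3×10⁻³)(230)/311.7 = 1.7×10⁻³ mol/L
Q = [Sr²⁺][SO₄²⁻] = 8.5×10⁻⁹
Q < Ksp (8.5×10⁻⁹ vs 2.8×10⁻⁷); the solution remains unsaturated and no precipitate forms.

No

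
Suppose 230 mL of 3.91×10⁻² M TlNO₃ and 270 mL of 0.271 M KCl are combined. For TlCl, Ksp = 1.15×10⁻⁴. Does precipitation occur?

After mixing, V = 230 mL + 270 mL = 500 mL.
[Tl⁺] = (3.91×10⁻²)(230)/500 = 1.80×10⁻² M
[Cl⁻] = (0.271)(270)/500 = 0.146 M
Q = [Tl⁺][Cl⁻] = 2.63×10⁻³
Because Q > Ksp (2.63×10⁻³ vs 1.15×10⁻⁴), a precipitate of TlCl forms.

Yes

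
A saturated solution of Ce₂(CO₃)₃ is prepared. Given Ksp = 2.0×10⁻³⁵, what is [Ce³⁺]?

9.0×10⁻⁸ M

Ce₂(CO₃)₃(s) ⇌ 2 Ce³⁺(aq) + 3 CO₃²⁻(aq)
If s mol/L of Ce₂(CO₃)₃ dissolves, [Ce³⁺] = 2s and [CO₃²⁻] = 3s.
Ksp = [Ce³⁺]^2[CO₃²⁻]^3 = (2s)^2 · (3s)^3 = 108s^5 = 2.0×10⁻³⁵
s = 4.5×10⁻⁸ M
[Ce³⁺] = 2s = 9.0×10⁻⁸ M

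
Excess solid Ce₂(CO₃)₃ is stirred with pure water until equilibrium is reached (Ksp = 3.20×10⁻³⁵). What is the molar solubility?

Ce₂(CO₃)₃(s) ⇌ 2 Ce³⁺(aq) + 3 CO₃²⁻(aq)
With molar solubility s: [Ce³⁺] = 2s, [CO₃²⁻] = 3s.
Ksp = [Ce³⁺]^2[CO₃²⁻]^3 = (2s)^2 · (3s)^3 = 108s^5
108s^5 = 3.20×10⁻³⁵  ⇒  s^5 = 2.96×10⁻³⁷
s = 4.95×10⁻⁸ M

4.95×10⁻⁸ M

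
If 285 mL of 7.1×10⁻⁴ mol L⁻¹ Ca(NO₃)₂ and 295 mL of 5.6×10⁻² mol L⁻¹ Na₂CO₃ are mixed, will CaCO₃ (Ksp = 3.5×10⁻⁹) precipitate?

The combined volume is 580 mL.
[Ca²⁺] = (7.1×10⁻⁴)(285)/580 = 3.5×10⁻⁴ mol L⁻¹
[CO₃²⁻] = (5.6×10⁻²)(295)/580 = 2.8×10⁻² mol L⁻¹
Q = [Ca²⁺][CO₃²⁻] = 9.9×10⁻⁶
Because Q > Ksp (9.9×10⁻⁶ vs 3.5×10⁻⁹), a precipitate of CaCO₃ forms.

Yes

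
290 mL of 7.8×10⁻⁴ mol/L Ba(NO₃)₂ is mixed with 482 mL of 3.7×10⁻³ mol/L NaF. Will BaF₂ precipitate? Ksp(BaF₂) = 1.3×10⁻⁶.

No

Total volume after mixing = 290 + 482 = 772 mL.
[Ba²⁺] = (7.8×10⁻⁴)(290)/772 = 2.9×10⁻⁴ mol/L
[F⁻] = (3.7×10⁻³)(482)/772 = 2.3×10⁻³ mol/L
Q = [Ba²⁺][F⁻]^2 = 1.6×10⁻⁹
Since Q (1.6×10⁻⁹) is less than Ksp (1.3×10⁻⁶), no BaF₂ precipitates.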